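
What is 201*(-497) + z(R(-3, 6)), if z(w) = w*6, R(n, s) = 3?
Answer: -99879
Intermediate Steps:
z(w) = 6*w
201*(-497) + z(R(-3, 6)) = 201*(-497) + 6*3 = -99897 + 18 = -99879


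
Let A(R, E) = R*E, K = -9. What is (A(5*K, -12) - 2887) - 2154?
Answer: -4501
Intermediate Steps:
A(R, E) = E*R
(A(5*K, -12) - 2887) - 2154 = (-60*(-9) - 2887) - 2154 = (-12*(-45) - 2887) - 2154 = (540 - 2887) - 2154 = -2347 - 2154 = -4501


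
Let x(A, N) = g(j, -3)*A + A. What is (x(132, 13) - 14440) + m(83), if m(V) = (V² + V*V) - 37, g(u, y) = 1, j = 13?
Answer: -435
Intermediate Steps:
x(A, N) = 2*A (x(A, N) = 1*A + A = A + A = 2*A)
m(V) = -37 + 2*V² (m(V) = (V² + V²) - 37 = 2*V² - 37 = -37 + 2*V²)
(x(132, 13) - 14440) + m(83) = (2*132 - 14440) + (-37 + 2*83²) = (264 - 14440) + (-37 + 2*6889) = -14176 + (-37 + 13778) = -14176 + 13741 = -435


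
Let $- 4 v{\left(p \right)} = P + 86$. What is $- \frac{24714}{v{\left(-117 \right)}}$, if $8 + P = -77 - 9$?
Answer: $-12357$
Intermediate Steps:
$P = -94$ ($P = -8 - 86 = -94$)
$v{\left(p \right)} = 2$ ($v{\left(p \right)} = - \frac{-94 + 86}{4} = \left(- \frac{1}{4}\right) \left(-8\right) = 2$)
$- \frac{24714}{v{\left(-117 \right)}} = - \frac{24714}{2} = \left(-24714\right) \frac{1}{2} = -12357$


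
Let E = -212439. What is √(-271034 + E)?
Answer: I*√483473 ≈ 695.32*I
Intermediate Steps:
√(-271034 + E) = √(-271034 - 212439) = √(-483473) = I*√483473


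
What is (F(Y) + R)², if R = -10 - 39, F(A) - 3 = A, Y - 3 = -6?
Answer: 2401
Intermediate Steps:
Y = -3 (Y = 3 - 6 = -3)
F(A) = 3 + A
R = -49
(F(Y) + R)² = ((3 - 3) - 49)² = (0 - 49)² = (-49)² = 2401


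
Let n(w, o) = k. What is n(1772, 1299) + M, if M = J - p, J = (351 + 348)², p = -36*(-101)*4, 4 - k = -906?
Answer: 474967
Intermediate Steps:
k = 910 (k = 4 - 1*(-906) = 4 + 906 = 910)
p = 14544 (p = 3636*4 = 14544)
n(w, o) = 910
J = 488601 (J = 699² = 488601)
M = 474057 (M = 488601 - 1*14544 = 488601 - 14544 = 474057)
n(1772, 1299) + M = 910 + 474057 = 474967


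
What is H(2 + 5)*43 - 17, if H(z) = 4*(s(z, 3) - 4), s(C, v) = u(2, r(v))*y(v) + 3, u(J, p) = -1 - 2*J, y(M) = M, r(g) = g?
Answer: -2769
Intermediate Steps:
s(C, v) = 3 - 5*v (s(C, v) = (-1 - 2*2)*v + 3 = (-1 - 4)*v + 3 = -5*v + 3 = 3 - 5*v)
H(z) = -64 (H(z) = 4*((3 - 5*3) - 4) = 4*((3 - 15) - 4) = 4*(-12 - 4) = 4*(-16) = -64)
H(2 + 5)*43 - 17 = -64*43 - 17 = -2752 - 17 = -2769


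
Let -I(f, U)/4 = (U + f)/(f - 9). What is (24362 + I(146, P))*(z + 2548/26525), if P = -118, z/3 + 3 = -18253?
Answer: -4848422352114264/3633925 ≈ -1.3342e+9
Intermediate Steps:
z = -54768 (z = -9 + 3*(-18253) = -9 - 54759 = -54768)
I(f, U) = -4*(U + f)/(-9 + f) (I(f, U) = -4*(U + f)/(f - 9) = -4*(U + f)/(-9 + f))
(24362 + I(146, P))*(z + 2548/26525) = (24362 + 4*(-1*(-118) - 1*146)/(-9 + 146))*(-54768 + 2548/26525) = (24362 + 4*(118 - 146)/137)*(-54768 + 2548*(1/26525)) = (24362 + 4*(1/137)*(-28))*(-54768 + 2548/26525) = (24362 - 112/137)*(-1452718652/26525) = (3337482/137)*(-1452718652/26525) = -4848422352114264/3633925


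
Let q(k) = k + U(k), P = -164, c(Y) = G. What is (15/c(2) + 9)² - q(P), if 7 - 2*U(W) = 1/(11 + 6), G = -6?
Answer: 13789/68 ≈ 202.78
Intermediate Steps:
U(W) = 59/17 (U(W) = 7/2 - 1/(2*(11 + 6)) = 7/2 - ½/17 = 7/2 - ½*1/17 = 7/2 - 1/34 = 59/17)
c(Y) = -6
q(k) = 59/17 + k (q(k) = k + 59/17 = 59/17 + k)
(15/c(2) + 9)² - q(P) = (15/(-6) + 9)² - (59/17 - 164) = (15*(-⅙) + 9)² - 1*(-2729/17) = (-5/2 + 9)² + 2729/17 = (13/2)² + 2729/17 = 169/4 + 2729/17 = 13789/68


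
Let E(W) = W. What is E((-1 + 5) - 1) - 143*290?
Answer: -41467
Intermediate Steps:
E((-1 + 5) - 1) - 143*290 = ((-1 + 5) - 1) - 143*290 = (4 - 1) - 41470 = 3 - 41470 = -41467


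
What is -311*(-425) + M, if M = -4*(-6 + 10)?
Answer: 132159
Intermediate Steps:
M = -16 (M = -4*4 = -16)
-311*(-425) + M = -311*(-425) - 16 = 132175 - 16 = 132159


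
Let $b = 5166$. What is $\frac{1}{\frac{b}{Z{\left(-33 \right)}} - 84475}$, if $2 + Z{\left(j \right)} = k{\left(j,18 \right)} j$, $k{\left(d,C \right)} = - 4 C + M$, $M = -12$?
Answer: $- \frac{1385}{116995292} \approx -1.1838 \cdot 10^{-5}$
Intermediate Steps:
$k{\left(d,C \right)} = -12 - 4 C$ ($k{\left(d,C \right)} = - 4 C - 12 = -12 - 4 C$)
$Z{\left(j \right)} = -2 - 84 j$ ($Z{\left(j \right)} = -2 + \left(-12 - 72\right) j = -2 - 84 j$)
$\frac{1}{\frac{b}{Z{\left(-33 \right)}} - 84475} = \frac{1}{\frac{5166}{-2 - -2772} - 84475} = \frac{1}{\frac{5166}{-2 + 2772} - 84475} = \frac{1}{\frac{5166}{2770} - 84475} = \frac{1}{5166 \cdot \frac{1}{2770} - 84475} = \frac{1}{\frac{2583}{1385} - 84475} = \frac{1}{- \frac{116995292}{1385}} = - \frac{1385}{116995292}$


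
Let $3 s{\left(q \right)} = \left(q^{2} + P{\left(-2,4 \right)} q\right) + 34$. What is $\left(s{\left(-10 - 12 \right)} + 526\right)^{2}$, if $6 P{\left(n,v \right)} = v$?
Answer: $\frac{38987536}{81} \approx 4.8133 \cdot 10^{5}$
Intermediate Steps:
$P{\left(n,v \right)} = \frac{v}{6}$
$s{\left(q \right)} = \frac{34}{3} + \frac{q^{2}}{3} + \frac{2 q}{9}$ ($s{\left(q \right)} = \frac{\left(q^{2} + \frac{1}{6} \cdot 4 q\right) + 34}{3} = \frac{\left(q^{2} + \frac{2 q}{3}\right) + 34}{3} = \frac{34 + q^{2} + \frac{2 q}{3}}{3} = \frac{34}{3} + \frac{q^{2}}{3} + \frac{2 q}{9}$)
$\left(s{\left(-10 - 12 \right)} + 526\right)^{2} = \left(\left(\frac{34}{3} + \frac{\left(-10 - 12\right)^{2}}{3} + \frac{2 \left(-10 - 12\right)}{9}\right) + 526\right)^{2} = \left(\left(\frac{34}{3} + \frac{\left(-22\right)^{2}}{3} + \frac{2}{9} \left(-22\right)\right) + 526\right)^{2} = \left(\left(\frac{34}{3} + \frac{1}{3} \cdot 484 - \frac{44}{9}\right) + 526\right)^{2} = \left(\left(\frac{34}{3} + \frac{484}{3} - \frac{44}{9}\right) + 526\right)^{2} = \left(\frac{1510}{9} + 526\right)^{2} = \left(\frac{6244}{9}\right)^{2} = \frac{38987536}{81}$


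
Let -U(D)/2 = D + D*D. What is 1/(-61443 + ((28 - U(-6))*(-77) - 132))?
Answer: -1/68351 ≈ -1.4630e-5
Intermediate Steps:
U(D) = -2*D - 2*D² (U(D) = -2*(D + D*D) = -2*(D + D²) = -2*D - 2*D²)
1/(-61443 + ((28 - U(-6))*(-77) - 132)) = 1/(-61443 + ((28 - (-2)*(-6)*(1 - 6))*(-77) - 132)) = 1/(-61443 + ((28 - (-2)*(-6)*(-5))*(-77) - 132)) = 1/(-61443 + ((28 - 1*(-60))*(-77) - 132)) = 1/(-61443 + ((28 + 60)*(-77) - 132)) = 1/(-61443 + (88*(-77) - 132)) = 1/(-61443 + (-6776 - 132)) = 1/(-61443 - 6908) = 1/(-68351) = -1/68351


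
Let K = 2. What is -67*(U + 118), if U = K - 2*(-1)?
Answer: -8174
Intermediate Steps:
U = 4 (U = 2 - 2*(-1) = 2 + 2 = 4)
-67*(U + 118) = -67*(4 + 118) = -67*122 = -8174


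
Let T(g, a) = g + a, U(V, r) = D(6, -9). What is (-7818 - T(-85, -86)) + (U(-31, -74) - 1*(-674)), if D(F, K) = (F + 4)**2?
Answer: -6873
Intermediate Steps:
D(F, K) = (4 + F)**2
U(V, r) = 100 (U(V, r) = (4 + 6)**2 = 10**2 = 100)
T(g, a) = a + g
(-7818 - T(-85, -86)) + (U(-31, -74) - 1*(-674)) = (-7818 - (-86 - 85)) + (100 - 1*(-674)) = (-7818 - 1*(-171)) + (100 + 674) = (-7818 + 171) + 774 = -7647 + 774 = -6873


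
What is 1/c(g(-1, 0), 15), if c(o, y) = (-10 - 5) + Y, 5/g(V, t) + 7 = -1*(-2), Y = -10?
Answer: -1/25 ≈ -0.040000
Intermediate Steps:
g(V, t) = -1 (g(V, t) = 5/(-7 - 1*(-2)) = 5/(-7 + 2) = 5/(-5) = 5*(-1/5) = -1)
c(o, y) = -25 (c(o, y) = (-10 - 5) - 10 = -15 - 10 = -25)
1/c(g(-1, 0), 15) = 1/(-25) = -1/25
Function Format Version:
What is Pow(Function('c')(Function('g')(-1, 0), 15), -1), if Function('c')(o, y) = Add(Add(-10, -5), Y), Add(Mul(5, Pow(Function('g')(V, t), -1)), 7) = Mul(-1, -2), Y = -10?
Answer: Rational(-1, 25) ≈ -0.040000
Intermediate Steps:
Function('g')(V, t) = -1 (Function('g')(V, t) = Mul(5, Pow(Add(-7, Mul(-1, -2)), -1)) = Mul(5, Pow(Add(-7, 2), -1)) = Mul(5, Pow(-5, -1)) = Mul(5, Rational(-1, 5)) = -1)
Function('c')(o, y) = -25 (Function('c')(o, y) = Add(Add(-10, -5), -10) = Add(-15, -10) = -25)
Pow(Function('c')(Function('g')(-1, 0), 15), -1) = Pow(-25, -1) = Rational(-1, 25)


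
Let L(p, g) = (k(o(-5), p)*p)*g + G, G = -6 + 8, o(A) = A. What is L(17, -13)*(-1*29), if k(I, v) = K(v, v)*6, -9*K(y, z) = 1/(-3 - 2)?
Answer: 11948/15 ≈ 796.53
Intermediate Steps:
K(y, z) = 1/45 (K(y, z) = -1/(9*(-3 - 2)) = -⅑/(-5) = -⅑*(-⅕) = 1/45)
k(I, v) = 2/15 (k(I, v) = (1/45)*6 = 2/15)
G = 2
L(p, g) = 2 + 2*g*p/15 (L(p, g) = (2*p/15)*g + 2 = 2*g*p/15 + 2 = 2 + 2*g*p/15)
L(17, -13)*(-1*29) = (2 + (2/15)*(-13)*17)*(-1*29) = (2 - 442/15)*(-29) = -412/15*(-29) = 11948/15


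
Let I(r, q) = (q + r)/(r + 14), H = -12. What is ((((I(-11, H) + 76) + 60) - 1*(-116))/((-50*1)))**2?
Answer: 537289/22500 ≈ 23.880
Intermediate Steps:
I(r, q) = (q + r)/(14 + r)
((((I(-11, H) + 76) + 60) - 1*(-116))/((-50*1)))**2 = (((((-12 - 11)/(14 - 11) + 76) + 60) - 1*(-116))/((-50*1)))**2 = ((((-23/3 + 76) + 60) + 116)/(-50))**2 = (((((1/3)*(-23) + 76) + 60) + 116)*(-1/50))**2 = ((((-23/3 + 76) + 60) + 116)*(-1/50))**2 = (((205/3 + 60) + 116)*(-1/50))**2 = ((385/3 + 116)*(-1/50))**2 = ((733/3)*(-1/50))**2 = (-733/150)**2 = 537289/22500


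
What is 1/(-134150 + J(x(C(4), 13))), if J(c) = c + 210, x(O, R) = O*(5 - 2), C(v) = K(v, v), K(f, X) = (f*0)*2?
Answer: -1/133940 ≈ -7.4660e-6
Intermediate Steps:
K(f, X) = 0 (K(f, X) = 0*2 = 0)
C(v) = 0
x(O, R) = 3*O (x(O, R) = O*3 = 3*O)
J(c) = 210 + c
1/(-134150 + J(x(C(4), 13))) = 1/(-134150 + (210 + 3*0)) = 1/(-134150 + (210 + 0)) = 1/(-134150 + 210) = 1/(-133940) = -1/133940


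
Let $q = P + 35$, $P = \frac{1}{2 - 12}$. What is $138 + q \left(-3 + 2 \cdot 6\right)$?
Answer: $\frac{4521}{10} \approx 452.1$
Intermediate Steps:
$P = - \frac{1}{10}$ ($P = \frac{1}{-10} = - \frac{1}{10} \approx -0.1$)
$q = \frac{349}{10}$ ($q = - \frac{1}{10} + 35 = \frac{349}{10} \approx 34.9$)
$138 + q \left(-3 + 2 \cdot 6\right) = 138 + \frac{349 \left(-3 + 2 \cdot 6\right)}{10} = 138 + \frac{349 \left(-3 + 12\right)}{10} = 138 + \frac{349}{10} \cdot 9 = 138 + \frac{3141}{10} = \frac{4521}{10}$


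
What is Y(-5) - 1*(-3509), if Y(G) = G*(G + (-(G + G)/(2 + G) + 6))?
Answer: 10562/3 ≈ 3520.7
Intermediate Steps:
Y(G) = G*(6 + G - 2*G/(2 + G)) (Y(G) = G*(G + (-2*G/(2 + G) + 6)) = G*(G + (6 - 2*G/(2 + G))) = G*(6 + G - 2*G/(2 + G)))
Y(-5) - 1*(-3509) = -5*(12 + (-5)² + 6*(-5))/(2 - 5) - 1*(-3509) = -5*(12 + 25 - 30)/(-3) + 3509 = -5*(-⅓)*7 + 3509 = 35/3 + 3509 = 10562/3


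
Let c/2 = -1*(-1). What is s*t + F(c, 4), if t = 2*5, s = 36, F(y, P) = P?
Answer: 364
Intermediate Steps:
c = 2 (c = 2*(-1*(-1)) = 2*1 = 2)
t = 10
s*t + F(c, 4) = 36*10 + 4 = 360 + 4 = 364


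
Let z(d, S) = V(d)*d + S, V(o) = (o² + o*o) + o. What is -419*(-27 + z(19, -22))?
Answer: -5878570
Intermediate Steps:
V(o) = o + 2*o² (V(o) = (o² + o²) + o = 2*o² + o = o + 2*o²)
z(d, S) = S + d²*(1 + 2*d) (z(d, S) = (d*(1 + 2*d))*d + S = d²*(1 + 2*d) + S = S + d²*(1 + 2*d))
-419*(-27 + z(19, -22)) = -419*(-27 + (-22 + 19²*(1 + 2*19))) = -419*(-27 + (-22 + 361*(1 + 38))) = -419*(-27 + (-22 + 361*39)) = -419*(-27 + (-22 + 14079)) = -419*(-27 + 14057) = -419*14030 = -5878570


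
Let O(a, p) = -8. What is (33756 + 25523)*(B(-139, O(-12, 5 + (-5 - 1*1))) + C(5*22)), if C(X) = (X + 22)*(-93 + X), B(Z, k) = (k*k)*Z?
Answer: -394323908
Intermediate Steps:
B(Z, k) = Z*k² (B(Z, k) = k²*Z = Z*k²)
C(X) = (-93 + X)*(22 + X) (C(X) = (22 + X)*(-93 + X) = (-93 + X)*(22 + X))
(33756 + 25523)*(B(-139, O(-12, 5 + (-5 - 1*1))) + C(5*22)) = (33756 + 25523)*(-139*(-8)² + (-2046 + (5*22)² - 355*22)) = 59279*(-139*64 + (-2046 + 110² - 71*110)) = 59279*(-8896 + (-2046 + 12100 - 7810)) = 59279*(-8896 + 2244) = 59279*(-6652) = -394323908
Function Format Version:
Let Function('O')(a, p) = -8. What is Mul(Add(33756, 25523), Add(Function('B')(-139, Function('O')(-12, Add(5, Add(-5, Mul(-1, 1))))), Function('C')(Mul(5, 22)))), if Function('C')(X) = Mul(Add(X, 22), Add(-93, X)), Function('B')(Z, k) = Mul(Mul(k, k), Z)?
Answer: -394323908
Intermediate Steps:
Function('B')(Z, k) = Mul(Z, Pow(k, 2)) (Function('B')(Z, k) = Mul(Pow(k, 2), Z) = Mul(Z, Pow(k, 2)))
Function('C')(X) = Mul(Add(-93, X), Add(22, X)) (Function('C')(X) = Mul(Add(22, X), Add(-93, X)) = Mul(Add(-93, X), Add(22, X)))
Mul(Add(33756, 25523), Add(Function('B')(-139, Function('O')(-12, Add(5, Add(-5, Mul(-1, 1))))), Function('C')(Mul(5, 22)))) = Mul(Add(33756, 25523), Add(Mul(-139, Pow(-8, 2)), Add(-2046, Pow(Mul(5, 22), 2), Mul(-71, Mul(5, 22))))) = Mul(59279, Add(Mul(-139, 64), Add(-2046, Pow(110, 2), Mul(-71, 110)))) = Mul(59279, Add(-8896, Add(-2046, 12100, -7810))) = Mul(59279, Add(-8896, 2244)) = Mul(59279, -6652) = -394323908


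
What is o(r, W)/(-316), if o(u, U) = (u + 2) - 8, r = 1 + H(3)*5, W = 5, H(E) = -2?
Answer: 15/316 ≈ 0.047468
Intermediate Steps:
r = -9 (r = 1 - 2*5 = 1 - 10 = -9)
o(u, U) = -6 + u (o(u, U) = (2 + u) - 8 = -6 + u)
o(r, W)/(-316) = (-6 - 9)/(-316) = -15*(-1/316) = 15/316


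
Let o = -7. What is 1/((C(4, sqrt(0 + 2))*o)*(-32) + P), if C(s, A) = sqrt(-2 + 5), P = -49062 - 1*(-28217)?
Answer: -20845/434363497 - 224*sqrt(3)/434363497 ≈ -4.8883e-5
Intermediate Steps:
P = -20845 (P = -49062 + 28217 = -20845)
C(s, A) = sqrt(3)
1/((C(4, sqrt(0 + 2))*o)*(-32) + P) = 1/((sqrt(3)*(-7))*(-32) - 20845) = 1/(-7*sqrt(3)*(-32) - 20845) = 1/(224*sqrt(3) - 20845) = 1/(-20845 + 224*sqrt(3))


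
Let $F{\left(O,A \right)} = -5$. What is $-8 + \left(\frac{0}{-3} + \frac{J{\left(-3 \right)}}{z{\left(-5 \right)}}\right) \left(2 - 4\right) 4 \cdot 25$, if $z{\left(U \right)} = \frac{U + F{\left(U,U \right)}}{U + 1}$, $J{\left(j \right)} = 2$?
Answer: $-168$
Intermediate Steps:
$z{\left(U \right)} = \frac{-5 + U}{1 + U}$ ($z{\left(U \right)} = \frac{U - 5}{U + 1} = \frac{-5 + U}{1 + U}$)
$-8 + \left(\frac{0}{-3} + \frac{J{\left(-3 \right)}}{z{\left(-5 \right)}}\right) \left(2 - 4\right) 4 \cdot 25 = -8 + \left(\frac{0}{-3} + \frac{2}{\frac{1}{1 - 5} \left(-5 - 5\right)}\right) \left(2 - 4\right) 4 \cdot 25 = -8 + \left(0 \left(- \frac{1}{3}\right) + \frac{2}{\frac{1}{-4} \left(-10\right)}\right) \left(2 - 4\right) 4 \cdot 25 = -8 + \left(0 + \frac{2}{\left(- \frac{1}{4}\right) \left(-10\right)}\right) \left(-2\right) 4 \cdot 25 = -8 + \left(0 + \frac{2}{\frac{5}{2}}\right) \left(-2\right) 4 \cdot 25 = -8 + \left(0 + 2 \cdot \frac{2}{5}\right) \left(-2\right) 4 \cdot 25 = -8 + \left(0 + \frac{4}{5}\right) \left(-2\right) 4 \cdot 25 = -8 + \frac{4}{5} \left(-2\right) 4 \cdot 25 = -8 + \left(- \frac{8}{5}\right) 4 \cdot 25 = -8 - 160 = -168$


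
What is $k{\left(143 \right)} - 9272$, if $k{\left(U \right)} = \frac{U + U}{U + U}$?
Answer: $-9271$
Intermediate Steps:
$k{\left(U \right)} = 1$ ($k{\left(U \right)} = \frac{2 U}{2 U} = 2 U \frac{1}{2 U} = 1$)
$k{\left(143 \right)} - 9272 = 1 - 9272 = -9271$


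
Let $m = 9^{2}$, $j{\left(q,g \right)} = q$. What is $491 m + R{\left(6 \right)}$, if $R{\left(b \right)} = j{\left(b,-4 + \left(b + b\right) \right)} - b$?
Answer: $39771$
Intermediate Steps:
$R{\left(b \right)} = 0$ ($R{\left(b \right)} = b - b = 0$)
$m = 81$
$491 m + R{\left(6 \right)} = 491 \cdot 81 + 0 = 39771 + 0 = 39771$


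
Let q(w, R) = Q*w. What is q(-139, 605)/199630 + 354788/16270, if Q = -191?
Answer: 7125828067/324798010 ≈ 21.939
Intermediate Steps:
q(w, R) = -191*w
q(-139, 605)/199630 + 354788/16270 = -191*(-139)/199630 + 354788/16270 = 26549*(1/199630) + 354788*(1/16270) = 26549/199630 + 177394/8135 = 7125828067/324798010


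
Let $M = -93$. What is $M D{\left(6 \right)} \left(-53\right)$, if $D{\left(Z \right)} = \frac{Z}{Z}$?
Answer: $4929$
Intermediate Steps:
$D{\left(Z \right)} = 1$
$M D{\left(6 \right)} \left(-53\right) = \left(-93\right) 1 \left(-53\right) = \left(-93\right) \left(-53\right) = 4929$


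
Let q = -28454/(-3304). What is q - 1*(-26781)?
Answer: 44256439/1652 ≈ 26790.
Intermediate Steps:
q = 14227/1652 (q = -28454*(-1/3304) = 14227/1652 ≈ 8.6120)
q - 1*(-26781) = 14227/1652 - 1*(-26781) = 14227/1652 + 26781 = 44256439/1652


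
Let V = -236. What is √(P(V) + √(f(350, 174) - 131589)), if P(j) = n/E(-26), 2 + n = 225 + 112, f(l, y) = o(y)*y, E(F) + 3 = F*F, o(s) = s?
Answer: √(225455 + 1358787*I*√11257)/673 ≈ 12.625 + 12.606*I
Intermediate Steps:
E(F) = -3 + F² (E(F) = -3 + F*F = -3 + F²)
f(l, y) = y² (f(l, y) = y*y = y²)
n = 335 (n = -2 + (225 + 112) = -2 + 337 = 335)
P(j) = 335/673 (P(j) = 335/(-3 + (-26)²) = 335/(-3 + 676) = 335/673)
√(P(V) + √(f(350, 174) - 131589)) = √(335/673 + √(174² - 131589)) = √(335/673 + √(30276 - 131589)) = √(335/673 + √(-101313)) = √(335/673 + 3*I*√11257)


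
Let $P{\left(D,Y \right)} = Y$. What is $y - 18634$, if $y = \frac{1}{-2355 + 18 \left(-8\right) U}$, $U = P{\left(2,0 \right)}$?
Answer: $- \frac{43883071}{2355} \approx -18634.0$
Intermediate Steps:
$U = 0$
$y = - \frac{1}{2355}$ ($y = \frac{1}{-2355 + 18 \left(-8\right) 0} = \frac{1}{-2355 - 0} = \frac{1}{-2355 + 0} = \frac{1}{-2355} = - \frac{1}{2355} \approx -0.00042463$)
$y - 18634 = - \frac{1}{2355} - 18634 = - \frac{43883071}{2355}$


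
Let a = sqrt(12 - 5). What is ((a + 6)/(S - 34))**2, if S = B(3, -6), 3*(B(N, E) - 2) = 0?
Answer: 43/1024 + 3*sqrt(7)/256 ≈ 0.072997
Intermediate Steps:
B(N, E) = 2 (B(N, E) = 2 + (1/3)*0 = 2 + 0 = 2)
a = sqrt(7) ≈ 2.6458
S = 2
((a + 6)/(S - 34))**2 = ((sqrt(7) + 6)/(2 - 34))**2 = ((6 + sqrt(7))/(-32))**2 = ((6 + sqrt(7))*(-1/32))**2 = (-3/16 - sqrt(7)/32)**2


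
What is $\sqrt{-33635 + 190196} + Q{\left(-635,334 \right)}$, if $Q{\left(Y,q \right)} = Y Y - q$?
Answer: $402891 + \sqrt{156561} \approx 4.0329 \cdot 10^{5}$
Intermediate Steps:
$Q{\left(Y,q \right)} = Y^{2} - q$
$\sqrt{-33635 + 190196} + Q{\left(-635,334 \right)} = \sqrt{-33635 + 190196} + \left(\left(-635\right)^{2} - 334\right) = \sqrt{156561} + \left(403225 - 334\right) = \sqrt{156561} + 402891 = 402891 + \sqrt{156561}$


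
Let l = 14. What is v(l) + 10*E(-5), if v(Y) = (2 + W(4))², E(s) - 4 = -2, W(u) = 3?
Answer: 45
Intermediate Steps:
E(s) = 2 (E(s) = 4 - 2 = 2)
v(Y) = 25 (v(Y) = (2 + 3)² = 5² = 25)
v(l) + 10*E(-5) = 25 + 10*2 = 25 + 20 = 45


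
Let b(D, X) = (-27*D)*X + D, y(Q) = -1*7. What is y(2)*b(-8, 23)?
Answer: -34720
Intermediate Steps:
y(Q) = -7
b(D, X) = D - 27*D*X (b(D, X) = -27*D*X + D = D - 27*D*X)
y(2)*b(-8, 23) = -(-56)*(1 - 27*23) = -(-56)*(1 - 621) = -(-56)*(-620) = -7*4960 = -34720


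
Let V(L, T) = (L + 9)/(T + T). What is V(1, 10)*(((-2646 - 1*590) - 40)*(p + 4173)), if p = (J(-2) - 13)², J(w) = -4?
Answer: -7308756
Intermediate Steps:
V(L, T) = (9 + L)/(2*T) (V(L, T) = (9 + L)/((2*T)) = (9 + L)*(1/(2*T)) = (9 + L)/(2*T))
p = 289 (p = (-4 - 13)² = (-17)² = 289)
V(1, 10)*(((-2646 - 1*590) - 40)*(p + 4173)) = ((½)*(9 + 1)/10)*(((-2646 - 1*590) - 40)*(289 + 4173)) = ((½)*(⅒)*10)*(((-2646 - 590) - 40)*4462) = ((-3236 - 40)*4462)/2 = (-3276*4462)/2 = (½)*(-14617512) = -7308756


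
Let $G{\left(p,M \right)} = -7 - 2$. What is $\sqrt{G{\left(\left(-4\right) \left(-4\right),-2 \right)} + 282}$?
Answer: $\sqrt{273} \approx 16.523$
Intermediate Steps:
$G{\left(p,M \right)} = -9$ ($G{\left(p,M \right)} = -7 - 2 = -9$)
$\sqrt{G{\left(\left(-4\right) \left(-4\right),-2 \right)} + 282} = \sqrt{-9 + 282} = \sqrt{273}$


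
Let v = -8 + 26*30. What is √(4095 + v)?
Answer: √4867 ≈ 69.764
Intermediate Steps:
v = 772 (v = -8 + 780 = 772)
√(4095 + v) = √(4095 + 772) = √4867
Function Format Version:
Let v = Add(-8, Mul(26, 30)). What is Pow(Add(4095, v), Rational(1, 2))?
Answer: Pow(4867, Rational(1, 2)) ≈ 69.764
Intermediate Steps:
v = 772 (v = Add(-8, 780) = 772)
Pow(Add(4095, v), Rational(1, 2)) = Pow(Add(4095, 772), Rational(1, 2)) = Pow(4867, Rational(1, 2))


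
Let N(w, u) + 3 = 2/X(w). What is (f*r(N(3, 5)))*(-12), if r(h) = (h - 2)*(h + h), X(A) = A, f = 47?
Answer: -34216/3 ≈ -11405.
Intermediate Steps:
N(w, u) = -3 + 2/w
r(h) = 2*h*(-2 + h) (r(h) = (-2 + h)*(2*h) = 2*h*(-2 + h))
(f*r(N(3, 5)))*(-12) = (47*(2*(-3 + 2/3)*(-2 + (-3 + 2/3))))*(-12) = (47*(2*(-7/3)*(-2 - 7/3)))*(-12) = (47*(2*(-7/3)*(-13/3)))*(-12) = (47*(182/9))*(-12) = (8554/9)*(-12) = -34216/3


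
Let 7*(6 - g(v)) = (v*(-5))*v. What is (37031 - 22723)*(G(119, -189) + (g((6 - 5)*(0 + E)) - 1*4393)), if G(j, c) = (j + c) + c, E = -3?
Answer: -66382988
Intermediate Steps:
G(j, c) = j + 2*c (G(j, c) = (c + j) + c = j + 2*c)
g(v) = 6 + 5*v²/7 (g(v) = 6 - v*(-5)*v/7 = 6 - (-5*v)*v/7 = 6 - (-5)*v²/7 = 6 + 5*v²/7)
(37031 - 22723)*(G(119, -189) + (g((6 - 5)*(0 + E)) - 1*4393)) = (37031 - 22723)*((119 + 2*(-189)) + ((6 + 5*((6 - 5)*(0 - 3))²/7) - 1*4393)) = 14308*((119 - 378) + ((6 + 5*(1*(-3))²/7) - 4393)) = 14308*(-259 + ((6 + (5/7)*(-3)²) - 4393)) = 14308*(-259 + ((6 + (5/7)*9) - 4393)) = 14308*(-259 + ((6 + 45/7) - 4393)) = 14308*(-259 + (87/7 - 4393)) = 14308*(-259 - 30664/7) = 14308*(-32477/7) = -66382988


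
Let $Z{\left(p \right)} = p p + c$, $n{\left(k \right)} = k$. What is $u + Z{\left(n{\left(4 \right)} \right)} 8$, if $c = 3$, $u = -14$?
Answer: $138$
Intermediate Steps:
$Z{\left(p \right)} = 3 + p^{2}$ ($Z{\left(p \right)} = p p + 3 = p^{2} + 3 = 3 + p^{2}$)
$u + Z{\left(n{\left(4 \right)} \right)} 8 = -14 + \left(3 + 4^{2}\right) 8 = -14 + \left(3 + 16\right) 8 = -14 + 19 \cdot 8 = -14 + 152 = 138$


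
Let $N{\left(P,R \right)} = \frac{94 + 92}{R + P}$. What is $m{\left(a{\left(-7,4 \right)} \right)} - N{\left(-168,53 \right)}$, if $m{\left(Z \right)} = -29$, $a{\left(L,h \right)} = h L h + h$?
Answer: $- \frac{3149}{115} \approx -27.383$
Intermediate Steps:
$a{\left(L,h \right)} = h + L h^{2}$ ($a{\left(L,h \right)} = L h h + h = L h^{2} + h = h + L h^{2}$)
$N{\left(P,R \right)} = \frac{186}{P + R}$
$m{\left(a{\left(-7,4 \right)} \right)} - N{\left(-168,53 \right)} = -29 - \frac{186}{-168 + 53} = -29 - \frac{186}{-115} = -29 - 186 \left(- \frac{1}{115}\right) = -29 - - \frac{186}{115} = -29 + \frac{186}{115} = - \frac{3149}{115}$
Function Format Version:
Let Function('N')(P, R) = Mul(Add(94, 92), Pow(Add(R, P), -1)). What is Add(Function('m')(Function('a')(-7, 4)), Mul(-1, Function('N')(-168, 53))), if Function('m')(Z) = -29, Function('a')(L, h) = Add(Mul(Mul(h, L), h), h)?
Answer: Rational(-3149, 115) ≈ -27.383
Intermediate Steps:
Function('a')(L, h) = Add(h, Mul(L, Pow(h, 2))) (Function('a')(L, h) = Add(Mul(Mul(L, h), h), h) = Add(Mul(L, Pow(h, 2)), h) = Add(h, Mul(L, Pow(h, 2))))
Function('N')(P, R) = Mul(186, Pow(Add(P, R), -1))
Add(Function('m')(Function('a')(-7, 4)), Mul(-1, Function('N')(-168, 53))) = Add(-29, Mul(-1, Mul(186, Pow(Add(-168, 53), -1)))) = Add(-29, Mul(-1, Mul(186, Pow(-115, -1)))) = Add(-29, Mul(-1, Mul(186, Rational(-1, 115)))) = Add(-29, Mul(-1, Rational(-186, 115))) = Add(-29, Rational(186, 115)) = Rational(-3149, 115)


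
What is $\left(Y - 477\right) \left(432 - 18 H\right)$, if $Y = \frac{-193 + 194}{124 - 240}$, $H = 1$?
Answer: $- \frac{11453931}{58} \approx -1.9748 \cdot 10^{5}$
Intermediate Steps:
$Y = - \frac{1}{116}$ ($Y = 1 \frac{1}{-116} = 1 \left(- \frac{1}{116}\right) = - \frac{1}{116} \approx -0.0086207$)
$\left(Y - 477\right) \left(432 - 18 H\right) = \left(- \frac{1}{116} - 477\right) \left(432 - 18\right) = - \frac{55333 \left(432 - 18\right)}{116} = \left(- \frac{55333}{116}\right) 414 = - \frac{11453931}{58}$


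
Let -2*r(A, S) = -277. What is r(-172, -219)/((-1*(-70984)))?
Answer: 277/141968 ≈ 0.0019511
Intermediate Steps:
r(A, S) = 277/2 (r(A, S) = -½*(-277) = 277/2)
r(-172, -219)/((-1*(-70984))) = 277/(2*((-1*(-70984)))) = (277/2)/70984 = (277/2)*(1/70984) = 277/141968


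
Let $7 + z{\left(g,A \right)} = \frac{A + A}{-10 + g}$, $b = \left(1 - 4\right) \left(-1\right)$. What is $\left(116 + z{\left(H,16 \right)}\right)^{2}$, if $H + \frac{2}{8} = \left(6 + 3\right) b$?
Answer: $\frac{55219761}{4489} \approx 12301.0$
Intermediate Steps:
$b = 3$ ($b = \left(-3\right) \left(-1\right) = 3$)
$H = \frac{107}{4}$ ($H = - \frac{1}{4} + \left(6 + 3\right) 3 = - \frac{1}{4} + 9 \cdot 3 = - \frac{1}{4} + 27 = \frac{107}{4} \approx 26.75$)
$z{\left(g,A \right)} = -7 + \frac{2 A}{-10 + g}$ ($z{\left(g,A \right)} = -7 + \frac{A + A}{-10 + g} = -7 + \frac{2 A}{-10 + g}$)
$\left(116 + z{\left(H,16 \right)}\right)^{2} = \left(116 + \frac{70 - \frac{749}{4} + 2 \cdot 16}{-10 + \frac{107}{4}}\right)^{2} = \left(116 + \frac{70 - \frac{749}{4} + 32}{\frac{67}{4}}\right)^{2} = \left(116 + \frac{4}{67} \left(- \frac{341}{4}\right)\right)^{2} = \left(116 - \frac{341}{67}\right)^{2} = \left(\frac{7431}{67}\right)^{2} = \frac{55219761}{4489}$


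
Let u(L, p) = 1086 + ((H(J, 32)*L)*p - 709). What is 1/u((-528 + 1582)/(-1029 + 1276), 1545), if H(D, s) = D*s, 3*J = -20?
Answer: -247/347305281 ≈ -7.1119e-7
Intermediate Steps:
J = -20/3 (J = (1/3)*(-20) = -20/3 ≈ -6.6667)
u(L, p) = 377 - 640*L*p/3 (u(L, p) = 1086 + (((-20/3*32)*L)*p - 709) = 1086 + ((-640*L/3)*p - 709) = 1086 + (-640*L*p/3 - 709) = 1086 + (-709 - 640*L*p/3) = 377 - 640*L*p/3)
1/u((-528 + 1582)/(-1029 + 1276), 1545) = 1/(377 - 640/3*(-528 + 1582)/(-1029 + 1276)*1545) = 1/(377 - 640/3*1054/247*1545) = 1/(377 - 347398400/247) = 1/(-347305281/247) = -247/347305281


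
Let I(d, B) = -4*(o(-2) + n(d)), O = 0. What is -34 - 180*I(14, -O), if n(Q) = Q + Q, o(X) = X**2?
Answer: 23006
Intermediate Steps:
n(Q) = 2*Q
I(d, B) = -16 - 8*d (I(d, B) = -4*((-2)**2 + 2*d) = -4*(4 + 2*d) = -16 - 8*d)
-34 - 180*I(14, -O) = -34 - 180*(-16 - 8*14) = -34 - 180*(-16 - 112) = -34 - 180*(-128) = -34 + 23040 = 23006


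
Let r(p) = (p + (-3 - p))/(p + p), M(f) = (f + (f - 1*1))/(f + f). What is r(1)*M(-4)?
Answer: -27/16 ≈ -1.6875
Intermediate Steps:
M(f) = (-1 + 2*f)/(2*f) (M(f) = (f + (f - 1))/((2*f)) = (f + (-1 + f))*(1/(2*f)) = (-1 + 2*f)*(1/(2*f)) = (-1 + 2*f)/(2*f))
r(p) = -3/(2*p) (r(p) = -3*1/(2*p) = -3/(2*p))
r(1)*M(-4) = (-3/2/1)*((-1/2 - 4)/(-4)) = (-3/2*1)*(-1/4*(-9/2)) = -3/2*9/8 = -27/16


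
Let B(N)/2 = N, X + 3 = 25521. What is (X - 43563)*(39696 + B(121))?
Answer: -720681210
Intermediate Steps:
X = 25518 (X = -3 + 25521 = 25518)
B(N) = 2*N
(X - 43563)*(39696 + B(121)) = (25518 - 43563)*(39696 + 2*121) = -18045*(39696 + 242) = -18045*39938 = -720681210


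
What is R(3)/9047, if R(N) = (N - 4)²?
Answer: 1/9047 ≈ 0.00011053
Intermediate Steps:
R(N) = (-4 + N)²
R(3)/9047 = (-4 + 3)²/9047 = (1/9047)*(-1)² = (1/9047)*1 = 1/9047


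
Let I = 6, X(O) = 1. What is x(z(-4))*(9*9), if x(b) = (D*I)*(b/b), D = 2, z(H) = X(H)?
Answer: 972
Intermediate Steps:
z(H) = 1
x(b) = 12 (x(b) = (2*6)*(b/b) = 12*1 = 12)
x(z(-4))*(9*9) = 12*(9*9) = 12*81 = 972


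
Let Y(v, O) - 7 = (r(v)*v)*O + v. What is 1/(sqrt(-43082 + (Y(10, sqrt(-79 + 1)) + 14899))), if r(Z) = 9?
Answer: sqrt(2)/(2*sqrt(-14083 + 45*I*sqrt(78))) ≈ 8.4034e-5 - 0.0059567*I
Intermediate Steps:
Y(v, O) = 7 + v + 9*O*v (Y(v, O) = 7 + ((9*v)*O + v) = 7 + (9*O*v + v) = 7 + (v + 9*O*v) = 7 + v + 9*O*v)
1/(sqrt(-43082 + (Y(10, sqrt(-79 + 1)) + 14899))) = 1/(sqrt(-43082 + ((7 + 10 + 9*sqrt(-79 + 1)*10) + 14899))) = 1/(sqrt(-43082 + ((7 + 10 + 9*sqrt(-78)*10) + 14899))) = 1/(sqrt(-43082 + ((7 + 10 + 9*(I*sqrt(78))*10) + 14899))) = 1/(sqrt(-43082 + ((7 + 10 + 90*I*sqrt(78)) + 14899))) = 1/(sqrt(-43082 + ((17 + 90*I*sqrt(78)) + 14899))) = 1/(sqrt(-43082 + (14916 + 90*I*sqrt(78)))) = 1/(sqrt(-28166 + 90*I*sqrt(78))) = 1/sqrt(-28166 + 90*I*sqrt(78))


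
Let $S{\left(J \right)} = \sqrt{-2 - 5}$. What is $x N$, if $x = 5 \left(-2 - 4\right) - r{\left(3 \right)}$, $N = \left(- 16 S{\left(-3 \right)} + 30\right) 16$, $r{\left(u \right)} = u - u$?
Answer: $-14400 + 7680 i \sqrt{7} \approx -14400.0 + 20319.0 i$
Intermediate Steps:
$S{\left(J \right)} = i \sqrt{7}$ ($S{\left(J \right)} = \sqrt{-7} = i \sqrt{7}$)
$r{\left(u \right)} = 0$
$N = 480 - 256 i \sqrt{7}$ ($N = \left(- 16 i \sqrt{7} + 30\right) 16 = \left(30 - 16 i \sqrt{7}\right) 16 = 480 - 256 i \sqrt{7} \approx 480.0 - 677.31 i$)
$x = -30$ ($x = 5 \left(-2 - 4\right) - 0 = 5 \left(-6\right) + 0 = -30 + 0 = -30$)
$x N = - 30 \left(480 - 256 i \sqrt{7}\right) = -14400 + 7680 i \sqrt{7}$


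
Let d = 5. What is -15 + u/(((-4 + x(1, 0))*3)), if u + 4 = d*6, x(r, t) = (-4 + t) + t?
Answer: -193/12 ≈ -16.083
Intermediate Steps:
x(r, t) = -4 + 2*t
u = 26 (u = -4 + 5*6 = -4 + 30 = 26)
-15 + u/(((-4 + x(1, 0))*3)) = -15 + 26/((-4 + (-4 + 2*0))*3) = -15 + 26/((-4 + (-4 + 0))*3) = -15 + 26/((-4 - 4)*3) = -15 + 26/(-8*3) = -15 + 26/(-24) = -15 - 1/24*26 = -15 - 13/12 = -193/12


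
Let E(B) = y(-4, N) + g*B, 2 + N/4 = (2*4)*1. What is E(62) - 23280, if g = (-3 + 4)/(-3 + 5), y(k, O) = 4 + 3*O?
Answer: -23173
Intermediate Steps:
N = 24 (N = -8 + 4*((2*4)*1) = -8 + 4*(8*1) = -8 + 4*8 = -8 + 32 = 24)
g = ½ (g = 1/2 = 1*(½) = ½ ≈ 0.50000)
E(B) = 76 + B/2 (E(B) = (4 + 3*24) + B/2 = (4 + 72) + B/2 = 76 + B/2)
E(62) - 23280 = (76 + (½)*62) - 23280 = (76 + 31) - 23280 = 107 - 23280 = -23173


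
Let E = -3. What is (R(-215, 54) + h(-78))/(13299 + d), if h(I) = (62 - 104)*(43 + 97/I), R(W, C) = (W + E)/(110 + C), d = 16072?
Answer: -81345/1361282 ≈ -0.059756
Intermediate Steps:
R(W, C) = (-3 + W)/(110 + C) (R(W, C) = (W - 3)/(110 + C) = (-3 + W)/(110 + C))
h(I) = -1806 - 4074/I (h(I) = -42*(43 + 97/I) = -1806 - 4074/I)
(R(-215, 54) + h(-78))/(13299 + d) = ((-3 - 215)/(110 + 54) + (-1806 - 4074/(-78)))/(13299 + 16072) = (-218/164 + (-1806 - 4074*(-1/78)))/29371 = ((1/164)*(-218) + (-1806 + 679/13))*(1/29371) = (-109/82 - 22799/13)*(1/29371) = -1870935/1066*1/29371 = -81345/1361282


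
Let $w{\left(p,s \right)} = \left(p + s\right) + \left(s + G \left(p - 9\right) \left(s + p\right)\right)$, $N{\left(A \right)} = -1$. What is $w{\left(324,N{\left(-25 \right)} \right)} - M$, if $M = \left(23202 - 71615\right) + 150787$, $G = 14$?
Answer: $1322378$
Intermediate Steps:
$w{\left(p,s \right)} = p + 2 s + 14 \left(-9 + p\right) \left(p + s\right)$ ($w{\left(p,s \right)} = \left(p + s\right) + \left(s + 14 \left(p - 9\right) \left(s + p\right)\right) = \left(p + s\right) + \left(s + 14 \left(-9 + p\right) \left(p + s\right)\right) = p + 2 s + 14 \left(-9 + p\right) \left(p + s\right)$)
$M = 102374$ ($M = -48413 + 150787 = 102374$)
$w{\left(324,N{\left(-25 \right)} \right)} - M = \left(\left(-125\right) 324 - -124 + 14 \cdot 324^{2} + 14 \cdot 324 \left(-1\right)\right) - 102374 = \left(-40500 + 124 + 14 \cdot 104976 - 4536\right) - 102374 = \left(-40500 + 124 + 1469664 - 4536\right) - 102374 = 1424752 - 102374 = 1322378$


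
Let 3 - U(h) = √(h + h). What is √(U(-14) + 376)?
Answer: √(379 - 2*I*√7) ≈ 19.468 - 0.1359*I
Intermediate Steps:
U(h) = 3 - √2*√h (U(h) = 3 - √(h + h) = 3 - √(2*h) = 3 - √2*√h)
√(U(-14) + 376) = √((3 - √2*√(-14)) + 376) = √((3 - √2*I*√14) + 376) = √((3 - 2*I*√7) + 376) = √(379 - 2*I*√7)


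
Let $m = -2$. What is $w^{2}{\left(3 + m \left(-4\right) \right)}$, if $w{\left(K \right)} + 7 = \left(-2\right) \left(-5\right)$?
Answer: $9$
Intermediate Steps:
$w{\left(K \right)} = 3$ ($w{\left(K \right)} = -7 - -10 = -7 + 10 = 3$)
$w^{2}{\left(3 + m \left(-4\right) \right)} = 3^{2} = 9$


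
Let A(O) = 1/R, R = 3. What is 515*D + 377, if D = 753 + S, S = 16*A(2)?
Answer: 1172756/3 ≈ 3.9092e+5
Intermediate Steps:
A(O) = ⅓ (A(O) = 1/3 = ⅓)
S = 16/3 (S = 16*(⅓) = 16/3 ≈ 5.3333)
D = 2275/3 (D = 753 + 16/3 = 2275/3 ≈ 758.33)
515*D + 377 = 515*(2275/3) + 377 = 1171625/3 + 377 = 1172756/3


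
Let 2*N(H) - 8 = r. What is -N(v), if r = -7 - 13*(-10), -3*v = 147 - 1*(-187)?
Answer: -131/2 ≈ -65.500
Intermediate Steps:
v = -334/3 (v = -(147 - 1*(-187))/3 = -(147 + 187)/3 = -⅓*334 = -334/3 ≈ -111.33)
r = 123 (r = -7 + 130 = 123)
N(H) = 131/2 (N(H) = 4 + (½)*123 = 4 + 123/2 = 131/2)
-N(v) = -1*131/2 = -131/2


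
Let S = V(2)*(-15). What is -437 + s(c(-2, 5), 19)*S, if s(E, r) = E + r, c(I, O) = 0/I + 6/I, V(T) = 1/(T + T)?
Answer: -497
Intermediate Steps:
V(T) = 1/(2*T)
c(I, O) = 6/I (c(I, O) = 0 + 6/I = 6/I)
S = -15/4 (S = ((1/2)/2)*(-15) = ((1/2)*(1/2))*(-15) = (1/4)*(-15) = -15/4 ≈ -3.7500)
-437 + s(c(-2, 5), 19)*S = -437 + (6/(-2) + 19)*(-15/4) = -437 + (6*(-1/2) + 19)*(-15/4) = -437 + (-3 + 19)*(-15/4) = -437 + 16*(-15/4) = -437 - 60 = -497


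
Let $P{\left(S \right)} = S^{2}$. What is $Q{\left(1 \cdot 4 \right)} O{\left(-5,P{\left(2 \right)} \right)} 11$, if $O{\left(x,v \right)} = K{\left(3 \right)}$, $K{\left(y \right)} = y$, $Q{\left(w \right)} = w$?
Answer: $132$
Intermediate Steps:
$O{\left(x,v \right)} = 3$
$Q{\left(1 \cdot 4 \right)} O{\left(-5,P{\left(2 \right)} \right)} 11 = 1 \cdot 4 \cdot 3 \cdot 11 = 4 \cdot 3 \cdot 11 = 12 \cdot 11 = 132$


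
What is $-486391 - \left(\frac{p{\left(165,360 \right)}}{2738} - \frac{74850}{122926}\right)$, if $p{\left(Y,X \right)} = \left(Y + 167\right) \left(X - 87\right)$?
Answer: $- \frac{40929057640586}{84142847} \approx -4.8642 \cdot 10^{5}$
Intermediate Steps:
$p{\left(Y,X \right)} = \left(-87 + X\right) \left(167 + Y\right)$ ($p{\left(Y,X \right)} = \left(167 + Y\right) \left(-87 + X\right) = \left(-87 + X\right) \left(167 + Y\right)$)
$-486391 - \left(\frac{p{\left(165,360 \right)}}{2738} - \frac{74850}{122926}\right) = -486391 - \left(\frac{-14529 - 14355 + 167 \cdot 360 + 360 \cdot 165}{2738} - \frac{74850}{122926}\right) = -486391 - \left(\left(-14529 - 14355 + 60120 + 59400\right) \frac{1}{2738} - \frac{37425}{61463}\right) = -486391 - \left(90636 \cdot \frac{1}{2738} - \frac{37425}{61463}\right) = -486391 - \left(\frac{45318}{1369} - \frac{37425}{61463}\right) = -486391 - \frac{2734145409}{84142847} = - \frac{40929057640586}{84142847}$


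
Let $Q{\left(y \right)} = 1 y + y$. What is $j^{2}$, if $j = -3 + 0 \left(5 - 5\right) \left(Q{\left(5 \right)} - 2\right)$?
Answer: $9$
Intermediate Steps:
$Q{\left(y \right)} = 2 y$ ($Q{\left(y \right)} = y + y = 2 y$)
$j = -3$ ($j = -3 + 0 \left(5 - 5\right) \left(2 \cdot 5 - 2\right) = -3 + 0 \cdot 0 \left(10 - 2\right) = -3 + 0 \cdot 0 \cdot 8 = -3 + 0 \cdot 0 = -3 + 0 = -3$)
$j^{2} = \left(-3\right)^{2} = 9$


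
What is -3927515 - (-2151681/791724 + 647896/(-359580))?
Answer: -93176296578439343/23724009660 ≈ -3.9275e+6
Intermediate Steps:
-3927515 - (-2151681/791724 + 647896/(-359580)) = -3927515 - (-2151681*1/791724 + 647896*(-1/359580)) = -3927515 - (-717227/263908 - 161974/89895) = -3927515 - 1*(-107221355557/23724009660) = -3927515 + 107221355557/23724009660 = -93176296578439343/23724009660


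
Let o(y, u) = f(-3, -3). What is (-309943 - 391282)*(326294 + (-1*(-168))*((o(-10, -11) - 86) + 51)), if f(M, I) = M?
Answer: -224328889750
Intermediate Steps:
o(y, u) = -3
(-309943 - 391282)*(326294 + (-1*(-168))*((o(-10, -11) - 86) + 51)) = (-309943 - 391282)*(326294 + (-1*(-168))*((-3 - 86) + 51)) = -701225*(326294 + 168*(-89 + 51)) = -701225*(326294 + 168*(-38)) = -701225*(326294 - 6384) = -701225*319910 = -224328889750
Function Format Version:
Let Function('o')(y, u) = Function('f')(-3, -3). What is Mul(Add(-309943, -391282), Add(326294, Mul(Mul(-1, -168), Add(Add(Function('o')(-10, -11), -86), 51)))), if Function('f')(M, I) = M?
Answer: -224328889750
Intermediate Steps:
Function('o')(y, u) = -3
Mul(Add(-309943, -391282), Add(326294, Mul(Mul(-1, -168), Add(Add(Function('o')(-10, -11), -86), 51)))) = Mul(Add(-309943, -391282), Add(326294, Mul(Mul(-1, -168), Add(Add(-3, -86), 51)))) = Mul(-701225, Add(326294, Mul(168, Add(-89, 51)))) = Mul(-701225, Add(326294, Mul(168, -38))) = Mul(-701225, Add(326294, -6384)) = Mul(-701225, 319910) = -224328889750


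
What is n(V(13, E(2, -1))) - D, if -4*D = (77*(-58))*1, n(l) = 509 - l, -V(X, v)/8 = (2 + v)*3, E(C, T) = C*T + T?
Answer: -1263/2 ≈ -631.50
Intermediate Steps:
E(C, T) = T + C*T
V(X, v) = -48 - 24*v (V(X, v) = -8*(2 + v)*3 = -8*(6 + 3*v) = -48 - 24*v)
D = 2233/2 (D = -77*(-58)/4 = -(-2233)/2 = -¼*(-4466) = 2233/2 ≈ 1116.5)
n(V(13, E(2, -1))) - D = (509 - (-48 - (-24)*(1 + 2))) - 1*2233/2 = (509 - (-48 - (-24)*3)) - 2233/2 = (509 - (-48 - 24*(-3))) - 2233/2 = (509 - (-48 + 72)) - 2233/2 = (509 - 1*24) - 2233/2 = (509 - 24) - 2233/2 = 485 - 2233/2 = -1263/2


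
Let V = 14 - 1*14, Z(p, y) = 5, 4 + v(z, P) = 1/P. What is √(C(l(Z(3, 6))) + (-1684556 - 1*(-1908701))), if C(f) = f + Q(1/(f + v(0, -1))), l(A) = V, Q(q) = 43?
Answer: 2*√56047 ≈ 473.48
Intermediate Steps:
v(z, P) = -4 + 1/P
V = 0 (V = 14 - 14 = 0)
l(A) = 0
C(f) = 43 + f (C(f) = f + 43 = 43 + f)
√(C(l(Z(3, 6))) + (-1684556 - 1*(-1908701))) = √((43 + 0) + (-1684556 - 1*(-1908701))) = √(43 + (-1684556 + 1908701)) = √(43 + 224145) = √224188 = 2*√56047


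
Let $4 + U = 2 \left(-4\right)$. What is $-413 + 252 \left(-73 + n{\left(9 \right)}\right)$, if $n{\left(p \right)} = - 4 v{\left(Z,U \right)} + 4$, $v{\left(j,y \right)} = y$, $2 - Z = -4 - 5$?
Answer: $-5705$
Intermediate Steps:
$Z = 11$ ($Z = 2 - \left(-4 - 5\right) = 2 - -9 = 2 + 9 = 11$)
$U = -12$ ($U = -4 + 2 \left(-4\right) = -4 - 8 = -12$)
$n{\left(p \right)} = 52$ ($n{\left(p \right)} = \left(-4\right) \left(-12\right) + 4 = 48 + 4 = 52$)
$-413 + 252 \left(-73 + n{\left(9 \right)}\right) = -413 + 252 \left(-73 + 52\right) = -413 + 252 \left(-21\right) = -413 - 5292 = -5705$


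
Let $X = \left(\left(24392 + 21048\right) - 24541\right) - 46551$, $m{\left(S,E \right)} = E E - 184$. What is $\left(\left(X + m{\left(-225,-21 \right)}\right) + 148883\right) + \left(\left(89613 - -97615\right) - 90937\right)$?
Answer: $219779$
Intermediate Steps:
$m{\left(S,E \right)} = -184 + E^{2}$ ($m{\left(S,E \right)} = E^{2} - 184 = -184 + E^{2}$)
$X = -25652$ ($X = \left(45440 - 24541\right) - 46551 = 20899 - 46551 = -25652$)
$\left(\left(X + m{\left(-225,-21 \right)}\right) + 148883\right) + \left(\left(89613 - -97615\right) - 90937\right) = \left(\left(-25652 - \left(184 - \left(-21\right)^{2}\right)\right) + 148883\right) + \left(\left(89613 - -97615\right) - 90937\right) = \left(\left(-25652 + \left(-184 + 441\right)\right) + 148883\right) + \left(\left(89613 + 97615\right) - 90937\right) = \left(\left(-25652 + 257\right) + 148883\right) + \left(187228 - 90937\right) = \left(-25395 + 148883\right) + 96291 = 123488 + 96291 = 219779$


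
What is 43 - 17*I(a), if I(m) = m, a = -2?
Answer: 77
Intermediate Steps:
43 - 17*I(a) = 43 - 17*(-2) = 43 + 34 = 77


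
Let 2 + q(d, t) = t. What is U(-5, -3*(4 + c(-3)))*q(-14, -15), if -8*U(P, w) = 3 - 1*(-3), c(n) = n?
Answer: 51/4 ≈ 12.750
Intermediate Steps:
U(P, w) = -¾ (U(P, w) = -(3 - 1*(-3))/8 = -(3 + 3)/8 = -⅛*6 = -¾)
q(d, t) = -2 + t
U(-5, -3*(4 + c(-3)))*q(-14, -15) = -3*(-2 - 15)/4 = -¾*(-17) = 51/4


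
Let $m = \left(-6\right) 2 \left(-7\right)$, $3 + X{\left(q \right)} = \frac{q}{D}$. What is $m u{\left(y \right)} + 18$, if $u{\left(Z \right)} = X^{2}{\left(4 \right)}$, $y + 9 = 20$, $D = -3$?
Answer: $\frac{4786}{3} \approx 1595.3$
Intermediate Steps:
$y = 11$ ($y = -9 + 20 = 11$)
$X{\left(q \right)} = -3 - \frac{q}{3}$ ($X{\left(q \right)} = -3 + \frac{q}{-3} = -3 + q \left(- \frac{1}{3}\right) = -3 - \frac{q}{3}$)
$m = 84$ ($m = \left(-12\right) \left(-7\right) = 84$)
$u{\left(Z \right)} = \frac{169}{9}$ ($u{\left(Z \right)} = \left(-3 - \frac{4}{3}\right)^{2} = \left(- \frac{13}{3}\right)^{2} = \frac{169}{9}$)
$m u{\left(y \right)} + 18 = 84 \cdot \frac{169}{9} + 18 = \frac{4732}{3} + 18 = \frac{4786}{3}$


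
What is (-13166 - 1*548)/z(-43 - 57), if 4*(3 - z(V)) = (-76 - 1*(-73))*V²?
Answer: -13714/7503 ≈ -1.8278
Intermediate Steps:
z(V) = 3 + 3*V²/4 (z(V) = 3 - (-76 - 1*(-73))*V²/4 = 3 - (-76 + 73)*V²/4 = 3 - (-3)*V²/4 = 3 + 3*V²/4)
(-13166 - 1*548)/z(-43 - 57) = (-13166 - 1*548)/(3 + 3*(-43 - 57)²/4) = (-13166 - 548)/(3 + (¾)*(-100)²) = -13714/(3 + (¾)*10000) = -13714/(3 + 7500) = -13714/7503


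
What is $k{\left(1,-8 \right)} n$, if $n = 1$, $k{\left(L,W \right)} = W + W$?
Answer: $-16$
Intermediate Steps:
$k{\left(L,W \right)} = 2 W$
$k{\left(1,-8 \right)} n = 2 \left(-8\right) 1 = \left(-16\right) 1 = -16$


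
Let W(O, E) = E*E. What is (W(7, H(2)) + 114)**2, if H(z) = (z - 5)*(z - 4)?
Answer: 22500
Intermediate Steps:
H(z) = (-5 + z)*(-4 + z)
W(O, E) = E**2
(W(7, H(2)) + 114)**2 = ((20 + 2**2 - 9*2)**2 + 114)**2 = ((20 + 4 - 18)**2 + 114)**2 = (6**2 + 114)**2 = (36 + 114)**2 = 150**2 = 22500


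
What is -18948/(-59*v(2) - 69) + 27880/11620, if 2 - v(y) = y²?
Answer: -1562926/4067 ≈ -384.29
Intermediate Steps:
v(y) = 2 - y²
-18948/(-59*v(2) - 69) + 27880/11620 = -18948/(-59*(2 - 1*2²) - 69) + 27880/11620 = -18948/(-59*(2 - 1*4) - 69) + 27880*(1/11620) = -18948/(-59*(2 - 4) - 69) + 1394/581 = -18948/(-59*(-2) - 69) + 1394/581 = -18948/(118 - 69) + 1394/581 = -18948/49 + 1394/581 = -1562926/4067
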